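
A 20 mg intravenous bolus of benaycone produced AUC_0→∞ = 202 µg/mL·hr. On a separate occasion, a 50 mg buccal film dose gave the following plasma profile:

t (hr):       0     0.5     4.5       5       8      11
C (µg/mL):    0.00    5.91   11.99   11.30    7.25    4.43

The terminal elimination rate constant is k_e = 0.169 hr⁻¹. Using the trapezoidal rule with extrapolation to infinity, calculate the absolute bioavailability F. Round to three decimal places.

F = 0.227

Trapezoidal AUC_0→11 (buccal film):
  [0→0.5]: (0.00+5.91)/2 × 0.5 = 1.4775
  [0.5→4.5]: (5.91+11.99)/2 × 4 = 35.8
  [4.5→5]: (11.99+11.30)/2 × 0.5 = 5.8225
  [5→8]: (11.30+7.25)/2 × 3 = 27.825
  [8→11]: (7.25+4.43)/2 × 3 = 17.52
  Sum = 88.445 µg/mL·hr
Tail: C_last/k_e = 4.43/0.169 = 26.213
AUC_0→∞ (buccal film) = 88.445 + 26.213 = 114.658 µg/mL·hr
F = (AUC_ev/D_ev)/(AUC_iv/D_iv) = (114.658/50)/(202/20) = 2.29316/10.1 = 0.2270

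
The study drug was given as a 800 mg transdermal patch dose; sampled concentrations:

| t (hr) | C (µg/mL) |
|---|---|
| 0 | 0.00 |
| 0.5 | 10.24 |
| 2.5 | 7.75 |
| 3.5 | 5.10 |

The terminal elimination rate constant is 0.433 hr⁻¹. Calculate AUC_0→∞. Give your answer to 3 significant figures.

Trapezoidal AUC_0→3.5:
  [0→0.5]: (0.00+10.24)/2 × 0.5 = 2.56
  [0.5→2.5]: (10.24+7.75)/2 × 2 = 17.99
  [2.5→3.5]: (7.75+5.10)/2 × 1 = 6.425
  Sum = 26.975 µg/mL·hr
Extrapolated tail: C_last / k_e = 5.10 / 0.433 = 11.778
AUC_0→∞ = 26.975 + 11.778 = 38.753 µg/mL·hr

AUC = 38.8 µg/mL·hr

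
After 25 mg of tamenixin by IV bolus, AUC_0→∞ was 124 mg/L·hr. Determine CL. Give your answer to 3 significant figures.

CL = Dose_iv / AUC_0→∞
   = 25 / 124 = 0.201613 L/hr

CL = 0.202 L/hr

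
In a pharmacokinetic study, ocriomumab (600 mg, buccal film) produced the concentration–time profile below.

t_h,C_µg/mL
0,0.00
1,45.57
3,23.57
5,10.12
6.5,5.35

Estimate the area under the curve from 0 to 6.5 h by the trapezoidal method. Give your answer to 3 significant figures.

AUC = 137 µg/mL·h

Trapezoidal AUC_0→6.5:
  [0→1]: (0.00+45.57)/2 × 1 = 22.785
  [1→3]: (45.57+23.57)/2 × 2 = 69.14
  [3→5]: (23.57+10.12)/2 × 2 = 33.69
  [5→6.5]: (10.12+5.35)/2 × 1.5 = 11.6025
  Sum = 137.2175 µg/mL·h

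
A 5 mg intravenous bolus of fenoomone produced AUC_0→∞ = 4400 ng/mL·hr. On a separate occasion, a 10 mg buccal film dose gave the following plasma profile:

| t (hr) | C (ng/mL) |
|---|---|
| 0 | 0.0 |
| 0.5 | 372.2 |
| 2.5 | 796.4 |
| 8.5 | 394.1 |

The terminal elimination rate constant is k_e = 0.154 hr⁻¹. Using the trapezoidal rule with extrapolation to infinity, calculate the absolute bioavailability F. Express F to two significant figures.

Trapezoidal AUC_0→8.5 (buccal film):
  [0→0.5]: (0.0+372.2)/2 × 0.5 = 93.05
  [0.5→2.5]: (372.2+796.4)/2 × 2 = 1168.6
  [2.5→8.5]: (796.4+394.1)/2 × 6 = 3571.5
  Sum = 4833.15 ng/mL·hr
Tail: C_last/k_e = 394.1/0.154 = 2559.091
AUC_0→∞ (buccal film) = 4833.15 + 2559.091 = 7392.241 ng/mL·hr
F = (AUC_ev/D_ev)/(AUC_iv/D_iv) = (7392.241/10)/(4400/5) = 739.2241/880 = 0.8400

F = 0.84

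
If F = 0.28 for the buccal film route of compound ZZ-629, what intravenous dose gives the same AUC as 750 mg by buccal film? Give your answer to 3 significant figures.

D_iv = 210 mg

Systemic exposure from an extravascular dose = F × D_ev, so the equivalent IV dose is F × D_ev.
D_iv = F × D_ev = 0.28 × 750 = 210 mg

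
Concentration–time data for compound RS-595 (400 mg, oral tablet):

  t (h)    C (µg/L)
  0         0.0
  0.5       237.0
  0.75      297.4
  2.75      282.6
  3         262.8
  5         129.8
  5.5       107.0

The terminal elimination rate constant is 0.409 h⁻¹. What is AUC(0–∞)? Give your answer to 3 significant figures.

Trapezoidal AUC_0→5.5:
  [0→0.5]: (0.0+237.0)/2 × 0.5 = 59.25
  [0.5→0.75]: (237.0+297.4)/2 × 0.25 = 66.8
  [0.75→2.75]: (297.4+282.6)/2 × 2 = 580.0
  [2.75→3]: (282.6+262.8)/2 × 0.25 = 68.175
  [3→5]: (262.8+129.8)/2 × 2 = 392.6
  [5→5.5]: (129.8+107.0)/2 × 0.5 = 59.2
  Sum = 1226.025 µg/L·h
Extrapolated tail: C_last / k_e = 107.0 / 0.409 = 261.614
AUC_0→∞ = 1226.025 + 261.614 = 1487.639 µg/L·h

AUC = 1490 µg/L·h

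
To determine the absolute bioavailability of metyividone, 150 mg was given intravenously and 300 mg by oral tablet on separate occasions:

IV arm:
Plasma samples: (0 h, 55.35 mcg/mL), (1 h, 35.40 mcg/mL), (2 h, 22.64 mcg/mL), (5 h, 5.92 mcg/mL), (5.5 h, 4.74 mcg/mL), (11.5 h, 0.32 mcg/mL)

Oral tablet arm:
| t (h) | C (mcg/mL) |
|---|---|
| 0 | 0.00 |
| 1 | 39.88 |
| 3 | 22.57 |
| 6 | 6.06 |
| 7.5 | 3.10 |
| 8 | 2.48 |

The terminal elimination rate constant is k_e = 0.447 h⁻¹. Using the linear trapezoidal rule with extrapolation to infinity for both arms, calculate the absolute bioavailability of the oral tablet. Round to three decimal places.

F = 0.512

Trapezoidal AUC_0→11.5 (IV):
  [0→1]: (55.35+35.40)/2 × 1 = 45.375
  [1→2]: (35.40+22.64)/2 × 1 = 29.02
  [2→5]: (22.64+5.92)/2 × 3 = 42.84
  [5→5.5]: (5.92+4.74)/2 × 0.5 = 2.665
  [5.5→11.5]: (4.74+0.32)/2 × 6 = 15.18
  Sum = 135.08 mcg/mL·h
IV tail: 0.32/0.447 = 0.716; AUC_iv,0→∞ = 135.08 + 0.716 = 135.796 mcg/mL·h
Trapezoidal AUC_0→8 (oral tablet):
  [0→1]: (0.00+39.88)/2 × 1 = 19.94
  [1→3]: (39.88+22.57)/2 × 2 = 62.45
  [3→6]: (22.57+6.06)/2 × 3 = 42.945
  [6→7.5]: (6.06+3.10)/2 × 1.5 = 6.87
  [7.5→8]: (3.10+2.48)/2 × 0.5 = 1.395
  Sum = 133.6 mcg/mL·h
oral tablet tail: 2.48/0.447 = 5.548; AUC_ev,0→∞ = 133.6 + 5.548 = 139.148 mcg/mL·h
F = (AUC_ev/D_ev)/(AUC_iv/D_iv) = (139.148/300)/(135.796/150) = 0.463827/0.905307 = 0.5123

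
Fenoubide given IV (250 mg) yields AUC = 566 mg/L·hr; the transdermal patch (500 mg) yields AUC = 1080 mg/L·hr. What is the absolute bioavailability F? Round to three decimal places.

F = (AUC_ev / D_ev) / (AUC_iv / D_iv)
  = (1080/500) / (566/250)
  = 2.16 / 2.264 = 0.9541

F = 0.954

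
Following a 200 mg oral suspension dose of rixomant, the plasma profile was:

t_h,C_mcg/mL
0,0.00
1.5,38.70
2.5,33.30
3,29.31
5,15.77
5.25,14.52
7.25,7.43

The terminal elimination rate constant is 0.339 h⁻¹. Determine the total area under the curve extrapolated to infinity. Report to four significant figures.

AUC = 173.4 mcg/mL·h

Trapezoidal AUC_0→7.25:
  [0→1.5]: (0.00+38.70)/2 × 1.5 = 29.025
  [1.5→2.5]: (38.70+33.30)/2 × 1 = 36.0
  [2.5→3]: (33.30+29.31)/2 × 0.5 = 15.6525
  [3→5]: (29.31+15.77)/2 × 2 = 45.08
  [5→5.25]: (15.77+14.52)/2 × 0.25 = 3.78625
  [5.25→7.25]: (14.52+7.43)/2 × 2 = 21.95
  Sum = 151.49375 mcg/mL·h
Extrapolated tail: C_last / k_e = 7.43 / 0.339 = 21.917
AUC_0→∞ = 151.49375 + 21.917 = 173.41075 mcg/mL·h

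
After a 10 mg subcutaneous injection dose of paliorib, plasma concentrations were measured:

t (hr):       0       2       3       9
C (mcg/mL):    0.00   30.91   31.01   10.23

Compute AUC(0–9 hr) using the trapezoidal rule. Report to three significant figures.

AUC = 186 mcg/mL·hr

Trapezoidal AUC_0→9:
  [0→2]: (0.00+30.91)/2 × 2 = 30.91
  [2→3]: (30.91+31.01)/2 × 1 = 30.96
  [3→9]: (31.01+10.23)/2 × 6 = 123.72
  Sum = 185.59 mcg/mL·hr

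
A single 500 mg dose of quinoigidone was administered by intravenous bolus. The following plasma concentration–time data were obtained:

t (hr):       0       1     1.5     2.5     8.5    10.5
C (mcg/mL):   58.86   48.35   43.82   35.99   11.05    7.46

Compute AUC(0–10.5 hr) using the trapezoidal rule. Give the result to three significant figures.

Trapezoidal AUC_0→10.5:
  [0→1]: (58.86+48.35)/2 × 1 = 53.605
  [1→1.5]: (48.35+43.82)/2 × 0.5 = 23.0425
  [1.5→2.5]: (43.82+35.99)/2 × 1 = 39.905
  [2.5→8.5]: (35.99+11.05)/2 × 6 = 141.12
  [8.5→10.5]: (11.05+7.46)/2 × 2 = 18.51
  Sum = 276.1825 mcg/mL·hr

AUC = 276 mcg/mL·hr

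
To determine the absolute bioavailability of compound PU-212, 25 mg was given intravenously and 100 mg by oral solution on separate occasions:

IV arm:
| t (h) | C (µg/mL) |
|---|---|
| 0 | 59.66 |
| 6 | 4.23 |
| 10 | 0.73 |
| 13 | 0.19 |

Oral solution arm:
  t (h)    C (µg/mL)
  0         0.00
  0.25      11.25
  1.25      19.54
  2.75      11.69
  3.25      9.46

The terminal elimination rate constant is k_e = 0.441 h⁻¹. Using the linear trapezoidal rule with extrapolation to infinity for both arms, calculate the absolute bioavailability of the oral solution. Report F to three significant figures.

Trapezoidal AUC_0→13 (IV):
  [0→6]: (59.66+4.23)/2 × 6 = 191.67
  [6→10]: (4.23+0.73)/2 × 4 = 9.92
  [10→13]: (0.73+0.19)/2 × 3 = 1.38
  Sum = 202.97 µg/mL·h
IV tail: 0.19/0.441 = 0.431; AUC_iv,0→∞ = 202.97 + 0.431 = 203.401 µg/mL·h
Trapezoidal AUC_0→3.25 (oral solution):
  [0→0.25]: (0.00+11.25)/2 × 0.25 = 1.40625
  [0.25→1.25]: (11.25+19.54)/2 × 1 = 15.395
  [1.25→2.75]: (19.54+11.69)/2 × 1.5 = 23.4225
  [2.75→3.25]: (11.69+9.46)/2 × 0.5 = 5.2875
  Sum = 45.51125 µg/mL·h
oral solution tail: 9.46/0.441 = 21.451; AUC_ev,0→∞ = 45.51125 + 21.451 = 66.96225 µg/mL·h
F = (AUC_ev/D_ev)/(AUC_iv/D_iv) = (66.96225/100)/(203.401/25) = 0.6696225/8.13604 = 0.0823

F = 0.0823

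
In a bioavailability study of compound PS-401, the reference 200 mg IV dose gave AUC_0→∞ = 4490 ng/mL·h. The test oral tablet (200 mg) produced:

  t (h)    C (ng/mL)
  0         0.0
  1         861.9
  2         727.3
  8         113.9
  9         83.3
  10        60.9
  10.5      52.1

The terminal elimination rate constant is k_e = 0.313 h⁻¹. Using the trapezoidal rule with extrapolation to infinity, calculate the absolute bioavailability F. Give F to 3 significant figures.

Trapezoidal AUC_0→10.5 (oral tablet):
  [0→1]: (0.0+861.9)/2 × 1 = 430.95
  [1→2]: (861.9+727.3)/2 × 1 = 794.6
  [2→8]: (727.3+113.9)/2 × 6 = 2523.6
  [8→9]: (113.9+83.3)/2 × 1 = 98.6
  [9→10]: (83.3+60.9)/2 × 1 = 72.1
  [10→10.5]: (60.9+52.1)/2 × 0.5 = 28.25
  Sum = 3948.1 ng/mL·h
Tail: C_last/k_e = 52.1/0.313 = 166.454
AUC_0→∞ (oral tablet) = 3948.1 + 166.454 = 4114.554 ng/mL·h
F = (AUC_ev/D_ev)/(AUC_iv/D_iv) = (4114.554/200)/(4490/200) = 20.57277/22.45 = 0.9164

F = 0.916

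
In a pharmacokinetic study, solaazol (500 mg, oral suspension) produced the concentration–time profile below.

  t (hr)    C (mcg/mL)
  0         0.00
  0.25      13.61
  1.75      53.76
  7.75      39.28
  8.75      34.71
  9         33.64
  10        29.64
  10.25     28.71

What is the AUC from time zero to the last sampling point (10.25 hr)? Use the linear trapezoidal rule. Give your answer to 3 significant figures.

Trapezoidal AUC_0→10.25:
  [0→0.25]: (0.00+13.61)/2 × 0.25 = 1.70125
  [0.25→1.75]: (13.61+53.76)/2 × 1.5 = 50.5275
  [1.75→7.75]: (53.76+39.28)/2 × 6 = 279.12
  [7.75→8.75]: (39.28+34.71)/2 × 1 = 36.995
  [8.75→9]: (34.71+33.64)/2 × 0.25 = 8.54375
  [9→10]: (33.64+29.64)/2 × 1 = 31.64
  [10→10.25]: (29.64+28.71)/2 × 0.25 = 7.29375
  Sum = 415.82125 mcg/mL·hr

AUC = 416 mcg/mL·hr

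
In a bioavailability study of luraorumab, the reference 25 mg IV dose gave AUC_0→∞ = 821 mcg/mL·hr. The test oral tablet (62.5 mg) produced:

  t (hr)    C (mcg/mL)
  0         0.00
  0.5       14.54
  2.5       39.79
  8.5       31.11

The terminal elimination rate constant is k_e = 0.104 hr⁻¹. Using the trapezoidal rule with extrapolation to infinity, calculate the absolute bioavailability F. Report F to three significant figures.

Trapezoidal AUC_0→8.5 (oral tablet):
  [0→0.5]: (0.00+14.54)/2 × 0.5 = 3.635
  [0.5→2.5]: (14.54+39.79)/2 × 2 = 54.33
  [2.5→8.5]: (39.79+31.11)/2 × 6 = 212.7
  Sum = 270.665 mcg/mL·hr
Tail: C_last/k_e = 31.11/0.104 = 299.135
AUC_0→∞ (oral tablet) = 270.665 + 299.135 = 569.8 mcg/mL·hr
F = (AUC_ev/D_ev)/(AUC_iv/D_iv) = (569.8/62.5)/(821/25) = 9.1168/32.84 = 0.2776

F = 0.278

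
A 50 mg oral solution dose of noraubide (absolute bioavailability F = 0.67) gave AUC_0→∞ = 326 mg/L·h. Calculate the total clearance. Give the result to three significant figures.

CL = F × Dose / AUC_0→∞
   = 0.67 × 50 / 326 = 0.102761 L/h

CL = 0.103 L/h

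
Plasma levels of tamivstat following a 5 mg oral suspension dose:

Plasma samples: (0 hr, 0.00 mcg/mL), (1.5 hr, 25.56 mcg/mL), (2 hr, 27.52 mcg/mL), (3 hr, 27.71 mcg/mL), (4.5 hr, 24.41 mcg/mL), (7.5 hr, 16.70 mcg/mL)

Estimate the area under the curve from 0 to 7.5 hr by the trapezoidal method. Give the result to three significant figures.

Trapezoidal AUC_0→7.5:
  [0→1.5]: (0.00+25.56)/2 × 1.5 = 19.17
  [1.5→2]: (25.56+27.52)/2 × 0.5 = 13.27
  [2→3]: (27.52+27.71)/2 × 1 = 27.615
  [3→4.5]: (27.71+24.41)/2 × 1.5 = 39.09
  [4.5→7.5]: (24.41+16.70)/2 × 3 = 61.665
  Sum = 160.81 mcg/mL·hr

AUC = 161 mcg/mL·hr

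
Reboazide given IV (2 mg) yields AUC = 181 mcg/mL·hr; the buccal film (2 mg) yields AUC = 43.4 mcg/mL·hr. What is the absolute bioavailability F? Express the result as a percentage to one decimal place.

F = (AUC_ev / D_ev) / (AUC_iv / D_iv)
  = (43.4/2) / (181/2)
  = 21.7 / 90.5 = 0.2398
  = 23.98%

F = 24.0%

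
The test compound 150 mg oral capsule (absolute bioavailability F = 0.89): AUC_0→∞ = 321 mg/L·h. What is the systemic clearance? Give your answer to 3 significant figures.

CL = 0.416 L/h

CL = F × Dose / AUC_0→∞
   = 0.89 × 150 / 321 = 0.415888 L/h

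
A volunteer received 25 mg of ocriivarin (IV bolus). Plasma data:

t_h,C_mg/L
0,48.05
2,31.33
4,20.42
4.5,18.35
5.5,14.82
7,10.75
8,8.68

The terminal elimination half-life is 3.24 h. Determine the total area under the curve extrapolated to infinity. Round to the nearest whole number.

Trapezoidal AUC_0→8:
  [0→2]: (48.05+31.33)/2 × 2 = 79.38
  [2→4]: (31.33+20.42)/2 × 2 = 51.75
  [4→4.5]: (20.42+18.35)/2 × 0.5 = 9.6925
  [4.5→5.5]: (18.35+14.82)/2 × 1 = 16.585
  [5.5→7]: (14.82+10.75)/2 × 1.5 = 19.1775
  [7→8]: (10.75+8.68)/2 × 1 = 9.715
  Sum = 186.3 mg/L·h
k_e = ln2 / t½ = 0.693147 / 3.24 = 0.2139 h^-1
Extrapolated tail: C_last / k_e = 8.68 / 0.2139 = 40.580
AUC_0→∞ = 186.3 + 40.580 = 226.88 mg/L·h

AUC = 227 mg/L·h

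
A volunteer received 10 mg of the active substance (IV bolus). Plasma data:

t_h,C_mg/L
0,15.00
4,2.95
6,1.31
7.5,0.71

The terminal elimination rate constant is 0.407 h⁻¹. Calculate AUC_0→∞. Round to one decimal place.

Trapezoidal AUC_0→7.5:
  [0→4]: (15.00+2.95)/2 × 4 = 35.9
  [4→6]: (2.95+1.31)/2 × 2 = 4.26
  [6→7.5]: (1.31+0.71)/2 × 1.5 = 1.515
  Sum = 41.675 mg/L·h
Extrapolated tail: C_last / k_e = 0.71 / 0.407 = 1.744
AUC_0→∞ = 41.675 + 1.744 = 43.419 mg/L·h

AUC = 43.4 mg/L·h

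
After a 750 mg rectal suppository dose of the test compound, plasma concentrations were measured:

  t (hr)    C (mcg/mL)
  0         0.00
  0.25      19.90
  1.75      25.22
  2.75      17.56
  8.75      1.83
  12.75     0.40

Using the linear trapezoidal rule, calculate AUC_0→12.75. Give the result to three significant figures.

Trapezoidal AUC_0→12.75:
  [0→0.25]: (0.00+19.90)/2 × 0.25 = 2.4875
  [0.25→1.75]: (19.90+25.22)/2 × 1.5 = 33.84
  [1.75→2.75]: (25.22+17.56)/2 × 1 = 21.39
  [2.75→8.75]: (17.56+1.83)/2 × 6 = 58.17
  [8.75→12.75]: (1.83+0.40)/2 × 4 = 4.46
  Sum = 120.3475 mcg/mL·hr

AUC = 120 mcg/mL·hr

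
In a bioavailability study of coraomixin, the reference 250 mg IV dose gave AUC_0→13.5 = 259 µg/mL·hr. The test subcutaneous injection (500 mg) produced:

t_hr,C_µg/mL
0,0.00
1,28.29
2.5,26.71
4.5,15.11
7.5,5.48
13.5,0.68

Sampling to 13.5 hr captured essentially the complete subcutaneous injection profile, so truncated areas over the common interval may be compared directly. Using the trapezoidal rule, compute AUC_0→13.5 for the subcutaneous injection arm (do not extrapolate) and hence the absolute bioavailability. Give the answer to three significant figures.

Trapezoidal AUC_0→13.5 (subcutaneous injection):
  [0→1]: (0.00+28.29)/2 × 1 = 14.145
  [1→2.5]: (28.29+26.71)/2 × 1.5 = 41.25
  [2.5→4.5]: (26.71+15.11)/2 × 2 = 41.82
  [4.5→7.5]: (15.11+5.48)/2 × 3 = 30.885
  [7.5→13.5]: (5.48+0.68)/2 × 6 = 18.48
  Sum = 146.58 µg/mL·hr
F = (AUC_ev/D_ev)/(AUC_iv/D_iv) = (146.58/500)/(259/250) = 0.29316/1.036 = 0.2830

F = 0.283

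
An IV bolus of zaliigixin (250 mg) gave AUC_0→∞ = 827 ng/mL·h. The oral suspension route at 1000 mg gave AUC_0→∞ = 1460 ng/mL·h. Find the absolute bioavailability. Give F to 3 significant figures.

F = 0.441

F = (AUC_ev / D_ev) / (AUC_iv / D_iv)
  = (1460/1000) / (827/250)
  = 1.46 / 3.308 = 0.4414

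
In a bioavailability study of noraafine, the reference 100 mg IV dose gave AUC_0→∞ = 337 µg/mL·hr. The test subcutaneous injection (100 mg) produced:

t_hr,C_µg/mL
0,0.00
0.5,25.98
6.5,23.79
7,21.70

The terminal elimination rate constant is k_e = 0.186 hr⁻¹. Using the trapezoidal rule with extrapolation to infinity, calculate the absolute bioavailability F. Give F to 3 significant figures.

Trapezoidal AUC_0→7 (subcutaneous injection):
  [0→0.5]: (0.00+25.98)/2 × 0.5 = 6.495
  [0.5→6.5]: (25.98+23.79)/2 × 6 = 149.31
  [6.5→7]: (23.79+21.70)/2 × 0.5 = 11.3725
  Sum = 167.1775 µg/mL·hr
Tail: C_last/k_e = 21.70/0.186 = 116.667
AUC_0→∞ (subcutaneous injection) = 167.1775 + 116.667 = 283.8445 µg/mL·hr
F = (AUC_ev/D_ev)/(AUC_iv/D_iv) = (283.8445/100)/(337/100) = 2.838445/3.37 = 0.8423

F = 0.842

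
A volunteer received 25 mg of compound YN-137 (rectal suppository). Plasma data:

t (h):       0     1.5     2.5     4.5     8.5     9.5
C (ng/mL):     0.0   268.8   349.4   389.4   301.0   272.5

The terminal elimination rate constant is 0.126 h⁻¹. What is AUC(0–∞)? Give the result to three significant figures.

Trapezoidal AUC_0→9.5:
  [0→1.5]: (0.0+268.8)/2 × 1.5 = 201.6
  [1.5→2.5]: (268.8+349.4)/2 × 1 = 309.1
  [2.5→4.5]: (349.4+389.4)/2 × 2 = 738.8
  [4.5→8.5]: (389.4+301.0)/2 × 4 = 1380.8
  [8.5→9.5]: (301.0+272.5)/2 × 1 = 286.75
  Sum = 2917.05 ng/mL·h
Extrapolated tail: C_last / k_e = 272.5 / 0.126 = 2162.698
AUC_0→∞ = 2917.05 + 2162.698 = 5079.748 ng/mL·h

AUC = 5080 ng/mL·h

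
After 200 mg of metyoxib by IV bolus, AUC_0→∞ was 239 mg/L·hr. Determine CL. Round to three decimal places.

CL = 0.837 L/hr

CL = Dose_iv / AUC_0→∞
   = 200 / 239 = 0.83682 L/hr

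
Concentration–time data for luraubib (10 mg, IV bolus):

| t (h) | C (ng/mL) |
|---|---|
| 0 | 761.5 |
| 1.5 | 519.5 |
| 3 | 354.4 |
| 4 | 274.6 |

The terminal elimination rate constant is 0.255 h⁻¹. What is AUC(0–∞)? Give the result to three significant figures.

AUC = 3010 ng/mL·h

Trapezoidal AUC_0→4:
  [0→1.5]: (761.5+519.5)/2 × 1.5 = 960.75
  [1.5→3]: (519.5+354.4)/2 × 1.5 = 655.425
  [3→4]: (354.4+274.6)/2 × 1 = 314.5
  Sum = 1930.675 ng/mL·h
Extrapolated tail: C_last / k_e = 274.6 / 0.255 = 1076.863
AUC_0→∞ = 1930.675 + 1076.863 = 3007.538 ng/mL·h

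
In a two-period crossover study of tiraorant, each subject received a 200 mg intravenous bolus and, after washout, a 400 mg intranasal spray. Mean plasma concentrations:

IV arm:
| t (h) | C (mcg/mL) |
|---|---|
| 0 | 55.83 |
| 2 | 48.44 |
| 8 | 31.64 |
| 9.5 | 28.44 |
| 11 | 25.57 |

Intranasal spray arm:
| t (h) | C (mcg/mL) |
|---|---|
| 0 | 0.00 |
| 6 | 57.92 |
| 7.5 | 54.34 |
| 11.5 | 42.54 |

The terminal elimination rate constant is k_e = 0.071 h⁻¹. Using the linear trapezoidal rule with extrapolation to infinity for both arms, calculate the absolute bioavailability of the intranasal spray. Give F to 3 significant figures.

Trapezoidal AUC_0→11 (IV):
  [0→2]: (55.83+48.44)/2 × 2 = 104.27
  [2→8]: (48.44+31.64)/2 × 6 = 240.24
  [8→9.5]: (31.64+28.44)/2 × 1.5 = 45.06
  [9.5→11]: (28.44+25.57)/2 × 1.5 = 40.5075
  Sum = 430.0775 mcg/mL·h
IV tail: 25.57/0.071 = 360.141; AUC_iv,0→∞ = 430.0775 + 360.141 = 790.2185 mcg/mL·h
Trapezoidal AUC_0→11.5 (intranasal spray):
  [0→6]: (0.00+57.92)/2 × 6 = 173.76
  [6→7.5]: (57.92+54.34)/2 × 1.5 = 84.195
  [7.5→11.5]: (54.34+42.54)/2 × 4 = 193.76
  Sum = 451.715 mcg/mL·h
intranasal spray tail: 42.54/0.071 = 599.155; AUC_ev,0→∞ = 451.715 + 599.155 = 1050.87 mcg/mL·h
F = (AUC_ev/D_ev)/(AUC_iv/D_iv) = (1050.87/400)/(790.2185/200) = 2.627175/3.9510925 = 0.6649

F = 0.665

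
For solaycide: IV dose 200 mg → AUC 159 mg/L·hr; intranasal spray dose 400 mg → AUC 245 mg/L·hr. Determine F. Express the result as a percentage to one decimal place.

F = (AUC_ev / D_ev) / (AUC_iv / D_iv)
  = (245/400) / (159/200)
  = 0.6125 / 0.795 = 0.7704
  = 77.04%

F = 77.0%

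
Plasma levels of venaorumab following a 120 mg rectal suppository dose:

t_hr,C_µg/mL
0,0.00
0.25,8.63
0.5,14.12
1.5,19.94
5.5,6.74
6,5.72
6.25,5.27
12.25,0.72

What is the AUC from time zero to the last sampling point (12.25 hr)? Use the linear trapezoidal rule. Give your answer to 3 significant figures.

AUC = 96.8 µg/mL·hr

Trapezoidal AUC_0→12.25:
  [0→0.25]: (0.00+8.63)/2 × 0.25 = 1.07875
  [0.25→0.5]: (8.63+14.12)/2 × 0.25 = 2.84375
  [0.5→1.5]: (14.12+19.94)/2 × 1 = 17.03
  [1.5→5.5]: (19.94+6.74)/2 × 4 = 53.36
  [5.5→6]: (6.74+5.72)/2 × 0.5 = 3.115
  [6→6.25]: (5.72+5.27)/2 × 0.25 = 1.37375
  [6.25→12.25]: (5.27+0.72)/2 × 6 = 17.97
  Sum = 96.77125 µg/mL·hr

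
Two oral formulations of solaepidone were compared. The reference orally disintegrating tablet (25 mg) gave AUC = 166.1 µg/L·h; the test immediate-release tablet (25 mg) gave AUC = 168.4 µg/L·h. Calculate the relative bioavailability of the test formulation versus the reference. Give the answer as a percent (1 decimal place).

F_rel = 101.4%

F_rel = (AUC_test/D_test) / (AUC_ref/D_ref)
      = (168.4/25) / (166.1/25)
      = 6.736 / 6.644 = 1.0138 = 101.38%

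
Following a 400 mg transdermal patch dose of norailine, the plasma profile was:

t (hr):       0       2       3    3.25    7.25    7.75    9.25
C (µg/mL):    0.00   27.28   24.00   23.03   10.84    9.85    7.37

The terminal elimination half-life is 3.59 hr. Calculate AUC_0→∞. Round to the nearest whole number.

Trapezoidal AUC_0→9.25:
  [0→2]: (0.00+27.28)/2 × 2 = 27.28
  [2→3]: (27.28+24.00)/2 × 1 = 25.64
  [3→3.25]: (24.00+23.03)/2 × 0.25 = 5.87875
  [3.25→7.25]: (23.03+10.84)/2 × 4 = 67.74
  [7.25→7.75]: (10.84+9.85)/2 × 0.5 = 5.1725
  [7.75→9.25]: (9.85+7.37)/2 × 1.5 = 12.915
  Sum = 144.62625 µg/mL·hr
k_e = ln2 / t½ = 0.693147 / 3.59 = 0.1931 hr^-1
Extrapolated tail: C_last / k_e = 7.37 / 0.1931 = 38.167
AUC_0→∞ = 144.62625 + 38.167 = 182.79325 µg/mL·hr

AUC = 183 µg/mL·hr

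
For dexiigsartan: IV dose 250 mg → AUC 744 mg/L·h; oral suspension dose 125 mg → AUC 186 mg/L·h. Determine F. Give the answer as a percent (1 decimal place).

F = 50.0%

F = (AUC_ev / D_ev) / (AUC_iv / D_iv)
  = (186/125) / (744/250)
  = 1.488 / 2.976 = 0.5000
  = 50.00%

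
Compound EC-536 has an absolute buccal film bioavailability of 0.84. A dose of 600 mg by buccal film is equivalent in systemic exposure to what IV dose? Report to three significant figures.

D_iv = 504 mg

Systemic exposure from an extravascular dose = F × D_ev, so the equivalent IV dose is F × D_ev.
D_iv = F × D_ev = 0.84 × 600 = 504 mg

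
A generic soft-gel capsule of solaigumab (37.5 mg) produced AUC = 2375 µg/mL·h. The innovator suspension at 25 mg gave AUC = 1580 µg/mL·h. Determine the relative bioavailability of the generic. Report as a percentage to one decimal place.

F_rel = 100.2%

F_rel = (AUC_test/D_test) / (AUC_ref/D_ref)
      = (2375/37.5) / (1580/25)
      = 63.3333 / 63.2 = 1.0021 = 100.21%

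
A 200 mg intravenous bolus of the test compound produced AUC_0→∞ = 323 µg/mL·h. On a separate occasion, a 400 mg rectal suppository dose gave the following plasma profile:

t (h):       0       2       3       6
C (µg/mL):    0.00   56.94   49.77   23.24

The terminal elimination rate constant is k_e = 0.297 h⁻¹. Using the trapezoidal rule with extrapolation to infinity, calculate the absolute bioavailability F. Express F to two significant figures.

F = 0.46

Trapezoidal AUC_0→6 (rectal suppository):
  [0→2]: (0.00+56.94)/2 × 2 = 56.94
  [2→3]: (56.94+49.77)/2 × 1 = 53.355
  [3→6]: (49.77+23.24)/2 × 3 = 109.515
  Sum = 219.81 µg/mL·h
Tail: C_last/k_e = 23.24/0.297 = 78.249
AUC_0→∞ (rectal suppository) = 219.81 + 78.249 = 298.059 µg/mL·h
F = (AUC_ev/D_ev)/(AUC_iv/D_iv) = (298.059/400)/(323/200) = 0.7451475/1.615 = 0.4614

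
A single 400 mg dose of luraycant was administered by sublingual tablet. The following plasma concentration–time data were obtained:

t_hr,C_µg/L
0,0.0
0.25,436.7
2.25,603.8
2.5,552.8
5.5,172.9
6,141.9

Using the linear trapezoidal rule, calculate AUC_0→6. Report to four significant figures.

AUC = 2407 µg/L·hr

Trapezoidal AUC_0→6:
  [0→0.25]: (0.0+436.7)/2 × 0.25 = 54.5875
  [0.25→2.25]: (436.7+603.8)/2 × 2 = 1040.5
  [2.25→2.5]: (603.8+552.8)/2 × 0.25 = 144.575
  [2.5→5.5]: (552.8+172.9)/2 × 3 = 1088.55
  [5.5→6]: (172.9+141.9)/2 × 0.5 = 78.7
  Sum = 2406.9125 µg/L·hr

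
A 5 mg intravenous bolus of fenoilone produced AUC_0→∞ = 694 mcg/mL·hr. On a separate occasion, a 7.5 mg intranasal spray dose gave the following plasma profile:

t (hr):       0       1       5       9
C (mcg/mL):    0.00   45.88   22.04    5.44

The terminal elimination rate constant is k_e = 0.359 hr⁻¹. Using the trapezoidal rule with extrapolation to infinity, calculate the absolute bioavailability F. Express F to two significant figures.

F = 0.22

Trapezoidal AUC_0→9 (intranasal spray):
  [0→1]: (0.00+45.88)/2 × 1 = 22.94
  [1→5]: (45.88+22.04)/2 × 4 = 135.84
  [5→9]: (22.04+5.44)/2 × 4 = 54.96
  Sum = 213.74 mcg/mL·hr
Tail: C_last/k_e = 5.44/0.359 = 15.153
AUC_0→∞ (intranasal spray) = 213.74 + 15.153 = 228.893 mcg/mL·hr
F = (AUC_ev/D_ev)/(AUC_iv/D_iv) = (228.893/7.5)/(694/5) = 30.5191/138.8 = 0.2199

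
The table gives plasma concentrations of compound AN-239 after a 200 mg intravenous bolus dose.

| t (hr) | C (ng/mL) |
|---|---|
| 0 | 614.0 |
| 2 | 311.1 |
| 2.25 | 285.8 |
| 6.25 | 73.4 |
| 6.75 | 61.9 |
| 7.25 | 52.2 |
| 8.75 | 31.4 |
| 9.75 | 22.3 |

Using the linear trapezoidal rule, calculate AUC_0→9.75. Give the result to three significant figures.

Trapezoidal AUC_0→9.75:
  [0→2]: (614.0+311.1)/2 × 2 = 925.1
  [2→2.25]: (311.1+285.8)/2 × 0.25 = 74.6125
  [2.25→6.25]: (285.8+73.4)/2 × 4 = 718.4
  [6.25→6.75]: (73.4+61.9)/2 × 0.5 = 33.825
  [6.75→7.25]: (61.9+52.2)/2 × 0.5 = 28.525
  [7.25→8.75]: (52.2+31.4)/2 × 1.5 = 62.7
  [8.75→9.75]: (31.4+22.3)/2 × 1 = 26.85
  Sum = 1870.0125 ng/mL·hr

AUC = 1870 ng/mL·hr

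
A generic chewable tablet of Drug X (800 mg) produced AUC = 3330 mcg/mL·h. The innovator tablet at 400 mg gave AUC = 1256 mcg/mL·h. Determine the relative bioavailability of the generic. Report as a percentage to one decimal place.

F_rel = (AUC_test/D_test) / (AUC_ref/D_ref)
      = (3330/800) / (1256/400)
      = 4.1625 / 3.14 = 1.3256 = 132.56%

F_rel = 132.6%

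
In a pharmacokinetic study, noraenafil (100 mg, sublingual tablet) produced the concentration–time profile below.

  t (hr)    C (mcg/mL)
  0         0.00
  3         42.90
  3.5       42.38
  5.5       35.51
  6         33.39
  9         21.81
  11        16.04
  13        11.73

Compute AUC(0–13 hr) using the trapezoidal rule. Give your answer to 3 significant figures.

Trapezoidal AUC_0→13:
  [0→3]: (0.00+42.90)/2 × 3 = 64.35
  [3→3.5]: (42.90+42.38)/2 × 0.5 = 21.32
  [3.5→5.5]: (42.38+35.51)/2 × 2 = 77.89
  [5.5→6]: (35.51+33.39)/2 × 0.5 = 17.225
  [6→9]: (33.39+21.81)/2 × 3 = 82.8
  [9→11]: (21.81+16.04)/2 × 2 = 37.85
  [11→13]: (16.04+11.73)/2 × 2 = 27.77
  Sum = 329.205 mcg/mL·hr

AUC = 329 mcg/mL·hr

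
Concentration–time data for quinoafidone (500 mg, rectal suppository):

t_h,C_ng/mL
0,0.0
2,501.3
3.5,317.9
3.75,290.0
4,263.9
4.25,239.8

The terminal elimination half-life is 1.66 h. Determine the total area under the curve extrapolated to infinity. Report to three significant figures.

AUC = 1900 ng/mL·h

Trapezoidal AUC_0→4.25:
  [0→2]: (0.0+501.3)/2 × 2 = 501.3
  [2→3.5]: (501.3+317.9)/2 × 1.5 = 614.4
  [3.5→3.75]: (317.9+290.0)/2 × 0.25 = 75.9875
  [3.75→4]: (290.0+263.9)/2 × 0.25 = 69.2375
  [4→4.25]: (263.9+239.8)/2 × 0.25 = 62.9625
  Sum = 1323.8875 ng/mL·h
k_e = ln2 / t½ = 0.693147 / 1.66 = 0.4176 h^-1
Extrapolated tail: C_last / k_e = 239.8 / 0.4176 = 574.234
AUC_0→∞ = 1323.8875 + 574.234 = 1898.1215 ng/mL·h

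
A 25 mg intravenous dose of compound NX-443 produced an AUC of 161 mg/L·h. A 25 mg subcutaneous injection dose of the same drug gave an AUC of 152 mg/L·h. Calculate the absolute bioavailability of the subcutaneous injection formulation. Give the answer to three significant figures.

F = (AUC_ev / D_ev) / (AUC_iv / D_iv)
  = (152/25) / (161/25)
  = 6.08 / 6.44 = 0.9441

F = 0.944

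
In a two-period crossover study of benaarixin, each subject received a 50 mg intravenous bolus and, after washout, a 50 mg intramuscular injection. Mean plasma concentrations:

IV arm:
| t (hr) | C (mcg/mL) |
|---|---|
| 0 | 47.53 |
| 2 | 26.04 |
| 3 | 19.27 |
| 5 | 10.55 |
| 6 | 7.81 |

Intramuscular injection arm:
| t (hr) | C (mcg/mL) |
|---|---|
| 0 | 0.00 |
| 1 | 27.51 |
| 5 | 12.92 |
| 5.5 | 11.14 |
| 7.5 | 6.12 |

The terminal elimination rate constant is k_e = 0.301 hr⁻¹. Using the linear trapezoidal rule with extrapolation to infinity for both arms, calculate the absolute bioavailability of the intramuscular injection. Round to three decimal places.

Trapezoidal AUC_0→6 (IV):
  [0→2]: (47.53+26.04)/2 × 2 = 73.57
  [2→3]: (26.04+19.27)/2 × 1 = 22.655
  [3→5]: (19.27+10.55)/2 × 2 = 29.82
  [5→6]: (10.55+7.81)/2 × 1 = 9.18
  Sum = 135.225 mcg/mL·hr
IV tail: 7.81/0.301 = 25.947; AUC_iv,0→∞ = 135.225 + 25.947 = 161.172 mcg/mL·hr
Trapezoidal AUC_0→7.5 (intramuscular injection):
  [0→1]: (0.00+27.51)/2 × 1 = 13.755
  [1→5]: (27.51+12.92)/2 × 4 = 80.86
  [5→5.5]: (12.92+11.14)/2 × 0.5 = 6.015
  [5.5→7.5]: (11.14+6.12)/2 × 2 = 17.26
  Sum = 117.89 mcg/mL·hr
intramuscular injection tail: 6.12/0.301 = 20.332; AUC_ev,0→∞ = 117.89 + 20.332 = 138.222 mcg/mL·hr
F = (AUC_ev/D_ev)/(AUC_iv/D_iv) = (138.222/50)/(161.172/50) = 2.76444/3.22344 = 0.8576

F = 0.858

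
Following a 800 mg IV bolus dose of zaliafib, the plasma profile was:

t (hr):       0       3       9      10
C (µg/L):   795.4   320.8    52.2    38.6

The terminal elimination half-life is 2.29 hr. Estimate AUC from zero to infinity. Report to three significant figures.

Trapezoidal AUC_0→10:
  [0→3]: (795.4+320.8)/2 × 3 = 1674.3
  [3→9]: (320.8+52.2)/2 × 6 = 1119.0
  [9→10]: (52.2+38.6)/2 × 1 = 45.4
  Sum = 2838.7 µg/L·hr
k_e = ln2 / t½ = 0.693147 / 2.29 = 0.3027 hr^-1
Extrapolated tail: C_last / k_e = 38.6 / 0.3027 = 127.519
AUC_0→∞ = 2838.7 + 127.519 = 2966.219 µg/L·hr

AUC = 2970 µg/L·hr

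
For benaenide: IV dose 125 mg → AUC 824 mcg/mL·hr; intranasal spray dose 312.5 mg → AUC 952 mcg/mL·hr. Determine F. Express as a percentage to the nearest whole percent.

F = (AUC_ev / D_ev) / (AUC_iv / D_iv)
  = (952/312.5) / (824/125)
  = 3.0464 / 6.592 = 0.4621
  = 46.21%

F = 46%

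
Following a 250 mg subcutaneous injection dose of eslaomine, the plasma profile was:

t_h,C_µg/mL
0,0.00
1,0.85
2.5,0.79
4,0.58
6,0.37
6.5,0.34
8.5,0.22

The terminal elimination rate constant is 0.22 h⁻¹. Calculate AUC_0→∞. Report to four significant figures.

AUC = 5.370 µg/mL·h

Trapezoidal AUC_0→8.5:
  [0→1]: (0.00+0.85)/2 × 1 = 0.425
  [1→2.5]: (0.85+0.79)/2 × 1.5 = 1.23
  [2.5→4]: (0.79+0.58)/2 × 1.5 = 1.0275
  [4→6]: (0.58+0.37)/2 × 2 = 0.95
  [6→6.5]: (0.37+0.34)/2 × 0.5 = 0.1775
  [6.5→8.5]: (0.34+0.22)/2 × 2 = 0.56
  Sum = 4.37 µg/mL·h
Extrapolated tail: C_last / k_e = 0.22 / 0.22 = 1.000
AUC_0→∞ = 4.37 + 1.000 = 5.37 µg/mL·h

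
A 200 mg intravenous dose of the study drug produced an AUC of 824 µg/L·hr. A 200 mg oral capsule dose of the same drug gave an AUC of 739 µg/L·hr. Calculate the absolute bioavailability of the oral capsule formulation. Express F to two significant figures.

F = (AUC_ev / D_ev) / (AUC_iv / D_iv)
  = (739/200) / (824/200)
  = 3.695 / 4.12 = 0.8968

F = 0.90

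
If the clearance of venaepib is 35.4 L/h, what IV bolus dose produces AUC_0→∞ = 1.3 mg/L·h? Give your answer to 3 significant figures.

Dose = 46.0 mg

Dose_iv = CL × AUC_0→∞
     = 35.4 × 1.3 = 46.02 mg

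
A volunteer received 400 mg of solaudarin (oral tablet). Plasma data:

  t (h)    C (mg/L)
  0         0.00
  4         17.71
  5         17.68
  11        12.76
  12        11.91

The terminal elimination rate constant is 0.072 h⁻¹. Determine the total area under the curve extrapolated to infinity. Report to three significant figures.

AUC = 322 mg/L·h

Trapezoidal AUC_0→12:
  [0→4]: (0.00+17.71)/2 × 4 = 35.42
  [4→5]: (17.71+17.68)/2 × 1 = 17.695
  [5→11]: (17.68+12.76)/2 × 6 = 91.32
  [11→12]: (12.76+11.91)/2 × 1 = 12.335
  Sum = 156.77 mg/L·h
Extrapolated tail: C_last / k_e = 11.91 / 0.072 = 165.417
AUC_0→∞ = 156.77 + 165.417 = 322.187 mg/L·h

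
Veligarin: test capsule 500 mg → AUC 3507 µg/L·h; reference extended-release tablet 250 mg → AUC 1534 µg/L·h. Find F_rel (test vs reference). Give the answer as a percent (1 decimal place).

F_rel = (AUC_test/D_test) / (AUC_ref/D_ref)
      = (3507/500) / (1534/250)
      = 7.014 / 6.136 = 1.1431 = 114.31%

F_rel = 114.3%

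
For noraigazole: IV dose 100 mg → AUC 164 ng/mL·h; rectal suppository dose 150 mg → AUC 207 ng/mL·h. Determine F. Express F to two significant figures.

F = (AUC_ev / D_ev) / (AUC_iv / D_iv)
  = (207/150) / (164/100)
  = 1.38 / 1.64 = 0.8415

F = 0.84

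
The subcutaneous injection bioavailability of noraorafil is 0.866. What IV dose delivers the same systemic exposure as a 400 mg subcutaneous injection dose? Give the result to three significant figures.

D_iv = 346 mg

Systemic exposure from an extravascular dose = F × D_ev, so the equivalent IV dose is F × D_ev.
D_iv = F × D_ev = 0.866 × 400 = 346.4 mg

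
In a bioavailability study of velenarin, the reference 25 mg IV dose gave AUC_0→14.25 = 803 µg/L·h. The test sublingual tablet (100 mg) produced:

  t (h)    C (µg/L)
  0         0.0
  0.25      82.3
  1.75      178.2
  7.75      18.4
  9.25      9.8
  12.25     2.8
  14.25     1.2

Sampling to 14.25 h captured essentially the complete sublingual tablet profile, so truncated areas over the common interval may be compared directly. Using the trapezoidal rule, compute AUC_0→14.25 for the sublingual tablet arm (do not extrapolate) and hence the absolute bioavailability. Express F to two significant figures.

F = 0.26

Trapezoidal AUC_0→14.25 (sublingual tablet):
  [0→0.25]: (0.0+82.3)/2 × 0.25 = 10.2875
  [0.25→1.75]: (82.3+178.2)/2 × 1.5 = 195.375
  [1.75→7.75]: (178.2+18.4)/2 × 6 = 589.8
  [7.75→9.25]: (18.4+9.8)/2 × 1.5 = 21.15
  [9.25→12.25]: (9.8+2.8)/2 × 3 = 18.9
  [12.25→14.25]: (2.8+1.2)/2 × 2 = 4.0
  Sum = 839.5125 µg/L·h
F = (AUC_ev/D_ev)/(AUC_iv/D_iv) = (839.5125/100)/(803/25) = 8.395125/32.12 = 0.2614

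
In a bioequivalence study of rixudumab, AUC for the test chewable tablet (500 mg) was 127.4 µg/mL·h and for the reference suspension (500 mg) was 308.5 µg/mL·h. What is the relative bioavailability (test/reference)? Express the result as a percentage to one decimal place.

F_rel = 41.3%

F_rel = (AUC_test/D_test) / (AUC_ref/D_ref)
      = (127.4/500) / (308.5/500)
      = 0.2548 / 0.617 = 0.4130 = 41.30%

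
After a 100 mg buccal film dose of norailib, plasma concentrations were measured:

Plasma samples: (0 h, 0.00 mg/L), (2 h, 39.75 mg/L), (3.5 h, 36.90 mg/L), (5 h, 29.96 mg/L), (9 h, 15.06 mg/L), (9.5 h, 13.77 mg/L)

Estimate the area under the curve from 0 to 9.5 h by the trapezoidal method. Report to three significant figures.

Trapezoidal AUC_0→9.5:
  [0→2]: (0.00+39.75)/2 × 2 = 39.75
  [2→3.5]: (39.75+36.90)/2 × 1.5 = 57.4875
  [3.5→5]: (36.90+29.96)/2 × 1.5 = 50.145
  [5→9]: (29.96+15.06)/2 × 4 = 90.04
  [9→9.5]: (15.06+13.77)/2 × 0.5 = 7.2075
  Sum = 244.63 mg/L·h

AUC = 245 mg/L·h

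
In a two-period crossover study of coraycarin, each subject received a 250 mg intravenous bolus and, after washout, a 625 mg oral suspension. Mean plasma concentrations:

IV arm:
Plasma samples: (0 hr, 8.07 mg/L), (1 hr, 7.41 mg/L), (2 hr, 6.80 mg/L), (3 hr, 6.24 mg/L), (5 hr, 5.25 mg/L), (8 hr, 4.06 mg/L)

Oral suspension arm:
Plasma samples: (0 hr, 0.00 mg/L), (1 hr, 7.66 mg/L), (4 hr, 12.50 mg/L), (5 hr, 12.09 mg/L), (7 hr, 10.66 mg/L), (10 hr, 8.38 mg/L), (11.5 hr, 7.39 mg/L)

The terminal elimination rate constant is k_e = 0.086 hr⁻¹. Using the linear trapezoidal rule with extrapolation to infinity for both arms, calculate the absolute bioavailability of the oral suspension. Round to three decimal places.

Trapezoidal AUC_0→8 (IV):
  [0→1]: (8.07+7.41)/2 × 1 = 7.74
  [1→2]: (7.41+6.80)/2 × 1 = 7.105
  [2→3]: (6.80+6.24)/2 × 1 = 6.52
  [3→5]: (6.24+5.25)/2 × 2 = 11.49
  [5→8]: (5.25+4.06)/2 × 3 = 13.965
  Sum = 46.82 mg/L·hr
IV tail: 4.06/0.086 = 47.209; AUC_iv,0→∞ = 46.82 + 47.209 = 94.029 mg/L·hr
Trapezoidal AUC_0→11.5 (oral suspension):
  [0→1]: (0.00+7.66)/2 × 1 = 3.83
  [1→4]: (7.66+12.50)/2 × 3 = 30.24
  [4→5]: (12.50+12.09)/2 × 1 = 12.295
  [5→7]: (12.09+10.66)/2 × 2 = 22.75
  [7→10]: (10.66+8.38)/2 × 3 = 28.56
  [10→11.5]: (8.38+7.39)/2 × 1.5 = 11.8275
  Sum = 109.5025 mg/L·hr
oral suspension tail: 7.39/0.086 = 85.930; AUC_ev,0→∞ = 109.5025 + 85.930 = 195.4325 mg/L·hr
F = (AUC_ev/D_ev)/(AUC_iv/D_iv) = (195.4325/625)/(94.029/250) = 0.312692/0.376116 = 0.8314

F = 0.831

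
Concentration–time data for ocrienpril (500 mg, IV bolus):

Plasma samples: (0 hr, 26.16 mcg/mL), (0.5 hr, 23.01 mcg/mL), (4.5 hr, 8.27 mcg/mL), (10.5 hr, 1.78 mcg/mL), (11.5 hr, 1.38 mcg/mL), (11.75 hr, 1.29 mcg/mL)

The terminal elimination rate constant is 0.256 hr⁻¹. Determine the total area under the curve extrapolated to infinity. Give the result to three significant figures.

Trapezoidal AUC_0→11.75:
  [0→0.5]: (26.16+23.01)/2 × 0.5 = 12.2925
  [0.5→4.5]: (23.01+8.27)/2 × 4 = 62.56
  [4.5→10.5]: (8.27+1.78)/2 × 6 = 30.15
  [10.5→11.5]: (1.78+1.38)/2 × 1 = 1.58
  [11.5→11.75]: (1.38+1.29)/2 × 0.25 = 0.33375
  Sum = 106.91625 mcg/mL·hr
Extrapolated tail: C_last / k_e = 1.29 / 0.256 = 5.039
AUC_0→∞ = 106.91625 + 5.039 = 111.95525 mcg/mL·hr

AUC = 112 mcg/mL·hr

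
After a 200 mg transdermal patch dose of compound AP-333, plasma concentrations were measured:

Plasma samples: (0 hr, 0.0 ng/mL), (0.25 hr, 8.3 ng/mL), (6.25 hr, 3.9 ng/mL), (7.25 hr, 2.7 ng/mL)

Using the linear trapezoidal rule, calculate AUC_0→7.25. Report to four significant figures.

AUC = 40.94 ng/mL·hr

Trapezoidal AUC_0→7.25:
  [0→0.25]: (0.0+8.3)/2 × 0.25 = 1.0375
  [0.25→6.25]: (8.3+3.9)/2 × 6 = 36.6
  [6.25→7.25]: (3.9+2.7)/2 × 1 = 3.3
  Sum = 40.9375 ng/mL·hr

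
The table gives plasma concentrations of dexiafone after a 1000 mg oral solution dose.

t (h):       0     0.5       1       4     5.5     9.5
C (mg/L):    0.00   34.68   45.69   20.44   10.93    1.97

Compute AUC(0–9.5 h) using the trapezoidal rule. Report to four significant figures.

Trapezoidal AUC_0→9.5:
  [0→0.5]: (0.00+34.68)/2 × 0.5 = 8.67
  [0.5→1]: (34.68+45.69)/2 × 0.5 = 20.0925
  [1→4]: (45.69+20.44)/2 × 3 = 99.195
  [4→5.5]: (20.44+10.93)/2 × 1.5 = 23.5275
  [5.5→9.5]: (10.93+1.97)/2 × 4 = 25.8
  Sum = 177.285 mg/L·h

AUC = 177.3 mg/L·h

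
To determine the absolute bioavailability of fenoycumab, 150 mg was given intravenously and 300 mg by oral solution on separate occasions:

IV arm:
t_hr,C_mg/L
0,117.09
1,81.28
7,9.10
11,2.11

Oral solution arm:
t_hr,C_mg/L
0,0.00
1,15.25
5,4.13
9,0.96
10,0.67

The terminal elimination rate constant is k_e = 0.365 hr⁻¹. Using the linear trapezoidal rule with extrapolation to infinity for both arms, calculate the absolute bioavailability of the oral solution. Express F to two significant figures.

Trapezoidal AUC_0→11 (IV):
  [0→1]: (117.09+81.28)/2 × 1 = 99.185
  [1→7]: (81.28+9.10)/2 × 6 = 271.14
  [7→11]: (9.10+2.11)/2 × 4 = 22.42
  Sum = 392.745 mg/L·hr
IV tail: 2.11/0.365 = 5.781; AUC_iv,0→∞ = 392.745 + 5.781 = 398.526 mg/L·hr
Trapezoidal AUC_0→10 (oral solution):
  [0→1]: (0.00+15.25)/2 × 1 = 7.625
  [1→5]: (15.25+4.13)/2 × 4 = 38.76
  [5→9]: (4.13+0.96)/2 × 4 = 10.18
  [9→10]: (0.96+0.67)/2 × 1 = 0.815
  Sum = 57.38 mg/L·hr
oral solution tail: 0.67/0.365 = 1.836; AUC_ev,0→∞ = 57.38 + 1.836 = 59.216 mg/L·hr
F = (AUC_ev/D_ev)/(AUC_iv/D_iv) = (59.216/300)/(398.526/150) = 0.197387/2.65684 = 0.0743

F = 0.074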